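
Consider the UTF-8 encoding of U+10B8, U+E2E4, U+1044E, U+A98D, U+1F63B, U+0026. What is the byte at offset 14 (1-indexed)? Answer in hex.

1-indexed offset 14 is 0-indexed offset 13.
U+10B8 → 3-byte form E1 82 B8 at offsets 0–2.
U+E2E4 → 3-byte form EE 8B A4 at offsets 3–5.
U+1044E → 4-byte form F0 90 91 8E at offsets 6–9.
U+A98D → 3-byte form EA A6 8D at offsets 10–12.
U+1F63B → 4-byte form F0 9F 98 BB at offsets 13–16.
Offset 13 falls in char 5's range; it's byte 1 of F0 9F 98 BB = 0xF0.

0xF0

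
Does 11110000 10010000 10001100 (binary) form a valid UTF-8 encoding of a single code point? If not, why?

Leading byte 0xF0 = 11110000 → 4-byte form, but only 3 bytes are present.

invalid (sequence truncated)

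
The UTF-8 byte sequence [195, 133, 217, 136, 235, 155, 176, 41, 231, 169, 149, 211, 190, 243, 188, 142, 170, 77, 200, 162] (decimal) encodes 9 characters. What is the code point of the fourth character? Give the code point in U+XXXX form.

U+0029

Offset 0: leading byte 0xC3 = 11000011 → 2-byte char #1 = C3 85.
Offset 2: leading byte 0xD9 = 11011001 → 2-byte char #2 = D9 88.
Offset 4: leading byte 0xEB = 11101011 → 3-byte char #3 = EB 9B B0.
Offset 7: leading byte 0x29 = 00101001 → 1-byte char #4 = 29.
Leading byte 0x29 = 00101001 matches 0xxxxxxx → 1-byte sequence.
Byte 1: 0x29 = 00101001, payload 0101001 (7 bits).
Concatenate: 0101001 = 0x29 (7 bits → U+0029).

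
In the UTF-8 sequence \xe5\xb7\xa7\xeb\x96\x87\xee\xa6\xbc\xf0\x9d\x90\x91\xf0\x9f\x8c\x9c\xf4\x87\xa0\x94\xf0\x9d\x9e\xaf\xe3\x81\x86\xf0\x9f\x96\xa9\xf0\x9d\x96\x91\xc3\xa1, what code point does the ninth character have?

U+1F5A9

Offset 0: leading byte 0xE5 = 11100101 → 3-byte char #1 = E5 B7 A7.
Offset 3: leading byte 0xEB = 11101011 → 3-byte char #2 = EB 96 87.
Offset 6: leading byte 0xEE = 11101110 → 3-byte char #3 = EE A6 BC.
Offset 9: leading byte 0xF0 = 11110000 → 4-byte char #4 = F0 9D 90 91.
Offset 13: leading byte 0xF0 = 11110000 → 4-byte char #5 = F0 9F 8C 9C.
Offset 17: leading byte 0xF4 = 11110100 → 4-byte char #6 = F4 87 A0 94.
Offset 21: leading byte 0xF0 = 11110000 → 4-byte char #7 = F0 9D 9E AF.
Offset 25: leading byte 0xE3 = 11100011 → 3-byte char #8 = E3 81 86.
Offset 28: leading byte 0xF0 = 11110000 → 4-byte char #9 = F0 9F 96 A9.
Leading byte 0xF0 = 11110000 matches 11110xxx → 4-byte sequence.
Byte 1: 0xF0 = 11110000, payload 000 (3 bits).
Byte 2: 0x9F = 10011111 (10xxxxxx ✓), payload 011111.
Byte 3: 0x96 = 10010110 (10xxxxxx ✓), payload 010110.
Byte 4: 0xA9 = 10101001 (10xxxxxx ✓), payload 101001.
Concatenate: 000011111010110101001 = 0x1F5A9 (21 bits → U+1F5A9).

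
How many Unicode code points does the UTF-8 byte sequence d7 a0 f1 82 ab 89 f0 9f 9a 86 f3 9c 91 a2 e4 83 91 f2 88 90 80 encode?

6

Byte at offset 0: 0xD7 = 11010111 → 2-byte char (#1). Advance 2.
Byte at offset 2: 0xF1 = 11110001 → 4-byte char (#2). Advance 4.
Byte at offset 6: 0xF0 = 11110000 → 4-byte char (#3). Advance 4.
Byte at offset 10: 0xF3 = 11110011 → 4-byte char (#4). Advance 4.
Byte at offset 14: 0xE4 = 11100100 → 3-byte char (#5). Advance 3.
Byte at offset 17: 0xF2 = 11110010 → 4-byte char (#6). Advance 4.
Reached end at offset 21 after 6 code points.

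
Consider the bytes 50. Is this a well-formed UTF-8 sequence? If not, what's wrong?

valid

Leading byte 0x50 = 01010000 → 1-byte form.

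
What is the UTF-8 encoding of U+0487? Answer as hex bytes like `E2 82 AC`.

D2 87

U+0487 = 0x487 = 1159 decimal. In range U+0080–U+07FF → 2-byte form: 110xxxxx 10xxxxxx.
Binary (11 bits): 10010000111.
Split 5+6: 10010 | 000111.
Byte 1: 11010010 = 0xD2.
Byte 2: 10000111 = 0x87.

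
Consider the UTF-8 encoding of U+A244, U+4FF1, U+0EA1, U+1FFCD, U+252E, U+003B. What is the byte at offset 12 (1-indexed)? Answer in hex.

1-indexed offset 12 is 0-indexed offset 11.
U+A244 → 3-byte form EA 89 84 at offsets 0–2.
U+4FF1 → 3-byte form E4 BF B1 at offsets 3–5.
U+0EA1 → 3-byte form E0 BA A1 at offsets 6–8.
U+1FFCD → 4-byte form F0 9F BF 8D at offsets 9–12.
Offset 11 falls in char 4's range; it's byte 3 of F0 9F BF 8D = 0xBF.

0xBF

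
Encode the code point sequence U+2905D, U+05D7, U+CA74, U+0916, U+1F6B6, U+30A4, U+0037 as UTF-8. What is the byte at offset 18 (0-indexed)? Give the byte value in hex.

0xA4

U+2905D → 4-byte form F0 A9 81 9D at offsets 0–3.
U+05D7 → 2-byte form D7 97 at offsets 4–5.
U+CA74 → 3-byte form EC A9 B4 at offsets 6–8.
U+0916 → 3-byte form E0 A4 96 at offsets 9–11.
U+1F6B6 → 4-byte form F0 9F 9A B6 at offsets 12–15.
U+30A4 → 3-byte form E3 82 A4 at offsets 16–18.
Offset 18 falls in char 6's range; it's byte 3 of E3 82 A4 = 0xA4.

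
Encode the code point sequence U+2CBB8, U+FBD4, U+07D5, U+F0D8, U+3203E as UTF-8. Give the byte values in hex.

U+2CBB8: 4-byte form → F0 AC AE B8.
U+FBD4: 3-byte form → EF AF 94.
U+07D5: 2-byte form → DF 95.
U+F0D8: 3-byte form → EF 83 98.
U+3203E: 4-byte form → F0 B2 80 BE.
Concatenated (16 bytes): F0 AC AE B8 EF AF 94 DF 95 EF 83 98 F0 B2 80 BE.

F0 AC AE B8 EF AF 94 DF 95 EF 83 98 F0 B2 80 BE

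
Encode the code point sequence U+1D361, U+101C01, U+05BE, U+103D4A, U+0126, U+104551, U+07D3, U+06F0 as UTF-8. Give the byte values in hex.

U+1D361: 4-byte form → F0 9D 8D A1.
U+101C01: 4-byte form → F4 81 B0 81.
U+05BE: 2-byte form → D6 BE.
U+103D4A: 4-byte form → F4 83 B5 8A.
U+0126: 2-byte form → C4 A6.
U+104551: 4-byte form → F4 84 95 91.
U+07D3: 2-byte form → DF 93.
U+06F0: 2-byte form → DB B0.
Concatenated (24 bytes): F0 9D 8D A1 F4 81 B0 81 D6 BE F4 83 B5 8A C4 A6 F4 84 95 91 DF 93 DB B0.

F0 9D 8D A1 F4 81 B0 81 D6 BE F4 83 B5 8A C4 A6 F4 84 95 91 DF 93 DB B0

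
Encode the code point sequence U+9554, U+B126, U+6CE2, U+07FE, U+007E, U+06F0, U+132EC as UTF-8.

E9 95 94 EB 84 A6 E6 B3 A2 DF BE 7E DB B0 F0 93 8B AC

U+9554: 3-byte form → E9 95 94.
U+B126: 3-byte form → EB 84 A6.
U+6CE2: 3-byte form → E6 B3 A2.
U+07FE: 2-byte form → DF BE.
U+007E: 1-byte form → 7E.
U+06F0: 2-byte form → DB B0.
U+132EC: 4-byte form → F0 93 8B AC.
Concatenated (18 bytes): E9 95 94 EB 84 A6 E6 B3 A2 DF BE 7E DB B0 F0 93 8B AC.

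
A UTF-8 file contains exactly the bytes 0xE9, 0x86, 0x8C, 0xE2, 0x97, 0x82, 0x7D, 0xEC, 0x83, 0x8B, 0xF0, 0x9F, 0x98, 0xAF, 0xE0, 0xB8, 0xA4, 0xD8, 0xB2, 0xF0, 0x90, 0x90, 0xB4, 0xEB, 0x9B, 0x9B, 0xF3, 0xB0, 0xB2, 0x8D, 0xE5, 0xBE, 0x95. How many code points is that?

Byte at offset 0: 0xE9 = 11101001 → 3-byte char (#1). Advance 3.
Byte at offset 3: 0xE2 = 11100010 → 3-byte char (#2). Advance 3.
Byte at offset 6: 0x7D = 01111101 → 1-byte char (#3). Advance 1.
Byte at offset 7: 0xEC = 11101100 → 3-byte char (#4). Advance 3.
Byte at offset 10: 0xF0 = 11110000 → 4-byte char (#5). Advance 4.
Byte at offset 14: 0xE0 = 11100000 → 3-byte char (#6). Advance 3.
Byte at offset 17: 0xD8 = 11011000 → 2-byte char (#7). Advance 2.
Byte at offset 19: 0xF0 = 11110000 → 4-byte char (#8). Advance 4.
Byte at offset 23: 0xEB = 11101011 → 3-byte char (#9). Advance 3.
Byte at offset 26: 0xF3 = 11110011 → 4-byte char (#10). Advance 4.
Byte at offset 30: 0xE5 = 11100101 → 3-byte char (#11). Advance 3.
Reached end at offset 33 after 11 code points.

11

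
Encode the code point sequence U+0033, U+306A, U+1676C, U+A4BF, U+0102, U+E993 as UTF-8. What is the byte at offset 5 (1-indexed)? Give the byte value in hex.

1-indexed offset 5 is 0-indexed offset 4.
U+0033 → 1-byte form 33 at offsets 0–0.
U+306A → 3-byte form E3 81 AA at offsets 1–3.
U+1676C → 4-byte form F0 96 9D AC at offsets 4–7.
Offset 4 falls in char 3's range; it's byte 1 of F0 96 9D AC = 0xF0.

0xF0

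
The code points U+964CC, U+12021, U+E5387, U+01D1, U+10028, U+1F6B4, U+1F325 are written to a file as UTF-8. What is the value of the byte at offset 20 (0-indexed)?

U+964CC → 4-byte form F2 96 93 8C at offsets 0–3.
U+12021 → 4-byte form F0 92 80 A1 at offsets 4–7.
U+E5387 → 4-byte form F3 A5 8E 87 at offsets 8–11.
U+01D1 → 2-byte form C7 91 at offsets 12–13.
U+10028 → 4-byte form F0 90 80 A8 at offsets 14–17.
U+1F6B4 → 4-byte form F0 9F 9A B4 at offsets 18–21.
Offset 20 falls in char 6's range; it's byte 3 of F0 9F 9A B4 = 0x9A.

0x9A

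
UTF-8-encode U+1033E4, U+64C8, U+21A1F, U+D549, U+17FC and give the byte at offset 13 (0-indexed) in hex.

0x89

U+1033E4 → 4-byte form F4 83 8F A4 at offsets 0–3.
U+64C8 → 3-byte form E6 93 88 at offsets 4–6.
U+21A1F → 4-byte form F0 A1 A8 9F at offsets 7–10.
U+D549 → 3-byte form ED 95 89 at offsets 11–13.
Offset 13 falls in char 4's range; it's byte 3 of ED 95 89 = 0x89.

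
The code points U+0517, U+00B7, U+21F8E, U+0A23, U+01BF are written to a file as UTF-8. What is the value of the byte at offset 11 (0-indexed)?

0xC6

U+0517 → 2-byte form D4 97 at offsets 0–1.
U+00B7 → 2-byte form C2 B7 at offsets 2–3.
U+21F8E → 4-byte form F0 A1 BE 8E at offsets 4–7.
U+0A23 → 3-byte form E0 A8 A3 at offsets 8–10.
U+01BF → 2-byte form C6 BF at offsets 11–12.
Offset 11 falls in char 5's range; it's byte 1 of C6 BF = 0xC6.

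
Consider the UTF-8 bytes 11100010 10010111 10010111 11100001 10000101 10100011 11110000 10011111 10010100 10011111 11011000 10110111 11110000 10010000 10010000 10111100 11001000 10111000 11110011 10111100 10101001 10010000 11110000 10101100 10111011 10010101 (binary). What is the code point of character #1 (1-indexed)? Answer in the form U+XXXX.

U+25D7

Offset 0: leading byte 0xE2 = 11100010 → 3-byte char #1 = E2 97 97.
Leading byte 0xE2 = 11100010 matches 1110xxxx → 3-byte sequence.
Byte 1: 0xE2 = 11100010, payload 0010 (4 bits).
Byte 2: 0x97 = 10010111 (10xxxxxx ✓), payload 010111.
Byte 3: 0x97 = 10010111 (10xxxxxx ✓), payload 010111.
Concatenate: 0010010111010111 = 0x25D7 (16 bits → U+25D7).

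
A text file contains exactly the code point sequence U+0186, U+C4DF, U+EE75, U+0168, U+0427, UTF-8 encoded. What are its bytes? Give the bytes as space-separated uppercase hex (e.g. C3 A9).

U+0186: 2-byte form → C6 86.
U+C4DF: 3-byte form → EC 93 9F.
U+EE75: 3-byte form → EE B9 B5.
U+0168: 2-byte form → C5 A8.
U+0427: 2-byte form → D0 A7.
Concatenated (12 bytes): C6 86 EC 93 9F EE B9 B5 C5 A8 D0 A7.

C6 86 EC 93 9F EE B9 B5 C5 A8 D0 A7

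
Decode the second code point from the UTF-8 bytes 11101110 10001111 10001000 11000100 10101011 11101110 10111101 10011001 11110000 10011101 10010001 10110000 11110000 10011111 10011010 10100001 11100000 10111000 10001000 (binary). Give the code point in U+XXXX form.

U+012B

Offset 0: leading byte 0xEE = 11101110 → 3-byte char #1 = EE 8F 88.
Offset 3: leading byte 0xC4 = 11000100 → 2-byte char #2 = C4 AB.
Leading byte 0xC4 = 11000100 matches 110xxxxx → 2-byte sequence.
Byte 1: 0xC4 = 11000100, payload 00100 (5 bits).
Byte 2: 0xAB = 10101011 (10xxxxxx ✓), payload 101011.
Concatenate: 00100101011 = 0x12B (11 bits → U+012B).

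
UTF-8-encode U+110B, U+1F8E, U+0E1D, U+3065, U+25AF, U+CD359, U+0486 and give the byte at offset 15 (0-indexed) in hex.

U+110B → 3-byte form E1 84 8B at offsets 0–2.
U+1F8E → 3-byte form E1 BE 8E at offsets 3–5.
U+0E1D → 3-byte form E0 B8 9D at offsets 6–8.
U+3065 → 3-byte form E3 81 A5 at offsets 9–11.
U+25AF → 3-byte form E2 96 AF at offsets 12–14.
U+CD359 → 4-byte form F3 8D 8D 99 at offsets 15–18.
Offset 15 falls in char 6's range; it's byte 1 of F3 8D 8D 99 = 0xF3.

0xF3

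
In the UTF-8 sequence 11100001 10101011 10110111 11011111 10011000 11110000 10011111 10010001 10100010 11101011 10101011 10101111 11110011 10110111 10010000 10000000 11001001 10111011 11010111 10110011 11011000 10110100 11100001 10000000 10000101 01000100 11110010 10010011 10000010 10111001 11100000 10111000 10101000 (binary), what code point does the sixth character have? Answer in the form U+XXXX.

Offset 0: leading byte 0xE1 = 11100001 → 3-byte char #1 = E1 AB B7.
Offset 3: leading byte 0xDF = 11011111 → 2-byte char #2 = DF 98.
Offset 5: leading byte 0xF0 = 11110000 → 4-byte char #3 = F0 9F 91 A2.
Offset 9: leading byte 0xEB = 11101011 → 3-byte char #4 = EB AB AF.
Offset 12: leading byte 0xF3 = 11110011 → 4-byte char #5 = F3 B7 90 80.
Offset 16: leading byte 0xC9 = 11001001 → 2-byte char #6 = C9 BB.
Leading byte 0xC9 = 11001001 matches 110xxxxx → 2-byte sequence.
Byte 1: 0xC9 = 11001001, payload 01001 (5 bits).
Byte 2: 0xBB = 10111011 (10xxxxxx ✓), payload 111011.
Concatenate: 01001111011 = 0x27B (11 bits → U+027B).

U+027B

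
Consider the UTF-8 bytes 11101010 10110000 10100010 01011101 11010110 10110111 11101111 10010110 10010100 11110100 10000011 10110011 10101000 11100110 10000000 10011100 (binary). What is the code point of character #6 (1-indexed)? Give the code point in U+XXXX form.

Offset 0: leading byte 0xEA = 11101010 → 3-byte char #1 = EA B0 A2.
Offset 3: leading byte 0x5D = 01011101 → 1-byte char #2 = 5D.
Offset 4: leading byte 0xD6 = 11010110 → 2-byte char #3 = D6 B7.
Offset 6: leading byte 0xEF = 11101111 → 3-byte char #4 = EF 96 94.
Offset 9: leading byte 0xF4 = 11110100 → 4-byte char #5 = F4 83 B3 A8.
Offset 13: leading byte 0xE6 = 11100110 → 3-byte char #6 = E6 80 9C.
Leading byte 0xE6 = 11100110 matches 1110xxxx → 3-byte sequence.
Byte 1: 0xE6 = 11100110, payload 0110 (4 bits).
Byte 2: 0x80 = 10000000 (10xxxxxx ✓), payload 000000.
Byte 3: 0x9C = 10011100 (10xxxxxx ✓), payload 011100.
Concatenate: 0110000000011100 = 0x601C (16 bits → U+601C).

U+601C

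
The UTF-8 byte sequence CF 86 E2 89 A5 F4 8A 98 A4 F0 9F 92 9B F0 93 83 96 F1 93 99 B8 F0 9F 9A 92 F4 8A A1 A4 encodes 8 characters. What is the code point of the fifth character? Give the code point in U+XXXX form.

Offset 0: leading byte 0xCF = 11001111 → 2-byte char #1 = CF 86.
Offset 2: leading byte 0xE2 = 11100010 → 3-byte char #2 = E2 89 A5.
Offset 5: leading byte 0xF4 = 11110100 → 4-byte char #3 = F4 8A 98 A4.
Offset 9: leading byte 0xF0 = 11110000 → 4-byte char #4 = F0 9F 92 9B.
Offset 13: leading byte 0xF0 = 11110000 → 4-byte char #5 = F0 93 83 96.
Leading byte 0xF0 = 11110000 matches 11110xxx → 4-byte sequence.
Byte 1: 0xF0 = 11110000, payload 000 (3 bits).
Byte 2: 0x93 = 10010011 (10xxxxxx ✓), payload 010011.
Byte 3: 0x83 = 10000011 (10xxxxxx ✓), payload 000011.
Byte 4: 0x96 = 10010110 (10xxxxxx ✓), payload 010110.
Concatenate: 000010011000011010110 = 0x130D6 (21 bits → U+130D6).

U+130D6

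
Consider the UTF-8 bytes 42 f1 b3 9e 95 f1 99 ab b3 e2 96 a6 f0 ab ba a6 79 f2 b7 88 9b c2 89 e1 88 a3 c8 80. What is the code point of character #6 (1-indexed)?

U+0079

Offset 0: leading byte 0x42 = 01000010 → 1-byte char #1 = 42.
Offset 1: leading byte 0xF1 = 11110001 → 4-byte char #2 = F1 B3 9E 95.
Offset 5: leading byte 0xF1 = 11110001 → 4-byte char #3 = F1 99 AB B3.
Offset 9: leading byte 0xE2 = 11100010 → 3-byte char #4 = E2 96 A6.
Offset 12: leading byte 0xF0 = 11110000 → 4-byte char #5 = F0 AB BA A6.
Offset 16: leading byte 0x79 = 01111001 → 1-byte char #6 = 79.
Leading byte 0x79 = 01111001 matches 0xxxxxxx → 1-byte sequence.
Byte 1: 0x79 = 01111001, payload 1111001 (7 bits).
Concatenate: 1111001 = 0x79 (7 bits → U+0079).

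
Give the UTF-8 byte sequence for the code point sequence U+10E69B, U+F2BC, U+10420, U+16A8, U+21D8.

U+10E69B: 4-byte form → F4 8E 9A 9B.
U+F2BC: 3-byte form → EF 8A BC.
U+10420: 4-byte form → F0 90 90 A0.
U+16A8: 3-byte form → E1 9A A8.
U+21D8: 3-byte form → E2 87 98.
Concatenated (17 bytes): F4 8E 9A 9B EF 8A BC F0 90 90 A0 E1 9A A8 E2 87 98.

F4 8E 9A 9B EF 8A BC F0 90 90 A0 E1 9A A8 E2 87 98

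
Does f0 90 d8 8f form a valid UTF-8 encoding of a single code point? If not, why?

Leading byte 0xF0 = 11110000 → 4-byte form.
Byte 3 is 0xD8 = 11011000, which is not 10xxxxxx — expected a continuation byte.

invalid (non-continuation byte where continuation expected)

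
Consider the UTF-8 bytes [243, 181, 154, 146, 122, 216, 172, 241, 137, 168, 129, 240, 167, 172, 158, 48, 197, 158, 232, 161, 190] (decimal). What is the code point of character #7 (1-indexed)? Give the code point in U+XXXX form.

U+015E

Offset 0: leading byte 0xF3 = 11110011 → 4-byte char #1 = F3 B5 9A 92.
Offset 4: leading byte 0x7A = 01111010 → 1-byte char #2 = 7A.
Offset 5: leading byte 0xD8 = 11011000 → 2-byte char #3 = D8 AC.
Offset 7: leading byte 0xF1 = 11110001 → 4-byte char #4 = F1 89 A8 81.
Offset 11: leading byte 0xF0 = 11110000 → 4-byte char #5 = F0 A7 AC 9E.
Offset 15: leading byte 0x30 = 00110000 → 1-byte char #6 = 30.
Offset 16: leading byte 0xC5 = 11000101 → 2-byte char #7 = C5 9E.
Leading byte 0xC5 = 11000101 matches 110xxxxx → 2-byte sequence.
Byte 1: 0xC5 = 11000101, payload 00101 (5 bits).
Byte 2: 0x9E = 10011110 (10xxxxxx ✓), payload 011110.
Concatenate: 00101011110 = 0x15E (11 bits → U+015E).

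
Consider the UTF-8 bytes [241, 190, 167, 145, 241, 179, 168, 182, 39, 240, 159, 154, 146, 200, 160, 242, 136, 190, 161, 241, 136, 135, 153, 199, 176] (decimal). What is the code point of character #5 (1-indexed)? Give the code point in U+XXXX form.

Offset 0: leading byte 0xF1 = 11110001 → 4-byte char #1 = F1 BE A7 91.
Offset 4: leading byte 0xF1 = 11110001 → 4-byte char #2 = F1 B3 A8 B6.
Offset 8: leading byte 0x27 = 00100111 → 1-byte char #3 = 27.
Offset 9: leading byte 0xF0 = 11110000 → 4-byte char #4 = F0 9F 9A 92.
Offset 13: leading byte 0xC8 = 11001000 → 2-byte char #5 = C8 A0.
Leading byte 0xC8 = 11001000 matches 110xxxxx → 2-byte sequence.
Byte 1: 0xC8 = 11001000, payload 01000 (5 bits).
Byte 2: 0xA0 = 10100000 (10xxxxxx ✓), payload 100000.
Concatenate: 01000100000 = 0x220 (11 bits → U+0220).

U+0220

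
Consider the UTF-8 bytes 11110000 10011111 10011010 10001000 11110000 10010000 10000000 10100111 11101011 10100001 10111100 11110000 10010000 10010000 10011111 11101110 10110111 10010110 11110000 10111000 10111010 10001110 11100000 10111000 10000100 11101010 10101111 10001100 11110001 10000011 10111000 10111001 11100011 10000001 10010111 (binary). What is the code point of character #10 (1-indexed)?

Offset 0: leading byte 0xF0 = 11110000 → 4-byte char #1 = F0 9F 9A 88.
Offset 4: leading byte 0xF0 = 11110000 → 4-byte char #2 = F0 90 80 A7.
Offset 8: leading byte 0xEB = 11101011 → 3-byte char #3 = EB A1 BC.
Offset 11: leading byte 0xF0 = 11110000 → 4-byte char #4 = F0 90 90 9F.
Offset 15: leading byte 0xEE = 11101110 → 3-byte char #5 = EE B7 96.
Offset 18: leading byte 0xF0 = 11110000 → 4-byte char #6 = F0 B8 BA 8E.
Offset 22: leading byte 0xE0 = 11100000 → 3-byte char #7 = E0 B8 84.
Offset 25: leading byte 0xEA = 11101010 → 3-byte char #8 = EA AF 8C.
Offset 28: leading byte 0xF1 = 11110001 → 4-byte char #9 = F1 83 B8 B9.
Offset 32: leading byte 0xE3 = 11100011 → 3-byte char #10 = E3 81 97.
Leading byte 0xE3 = 11100011 matches 1110xxxx → 3-byte sequence.
Byte 1: 0xE3 = 11100011, payload 0011 (4 bits).
Byte 2: 0x81 = 10000001 (10xxxxxx ✓), payload 000001.
Byte 3: 0x97 = 10010111 (10xxxxxx ✓), payload 010111.
Concatenate: 0011000001010111 = 0x3057 (16 bits → U+3057).

U+3057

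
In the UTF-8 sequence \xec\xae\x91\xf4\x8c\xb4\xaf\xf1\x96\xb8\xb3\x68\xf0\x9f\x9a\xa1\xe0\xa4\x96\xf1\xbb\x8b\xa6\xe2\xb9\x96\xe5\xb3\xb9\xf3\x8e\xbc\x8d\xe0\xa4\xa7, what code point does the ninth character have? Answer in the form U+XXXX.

Offset 0: leading byte 0xEC = 11101100 → 3-byte char #1 = EC AE 91.
Offset 3: leading byte 0xF4 = 11110100 → 4-byte char #2 = F4 8C B4 AF.
Offset 7: leading byte 0xF1 = 11110001 → 4-byte char #3 = F1 96 B8 B3.
Offset 11: leading byte 0x68 = 01101000 → 1-byte char #4 = 68.
Offset 12: leading byte 0xF0 = 11110000 → 4-byte char #5 = F0 9F 9A A1.
Offset 16: leading byte 0xE0 = 11100000 → 3-byte char #6 = E0 A4 96.
Offset 19: leading byte 0xF1 = 11110001 → 4-byte char #7 = F1 BB 8B A6.
Offset 23: leading byte 0xE2 = 11100010 → 3-byte char #8 = E2 B9 96.
Offset 26: leading byte 0xE5 = 11100101 → 3-byte char #9 = E5 B3 B9.
Leading byte 0xE5 = 11100101 matches 1110xxxx → 3-byte sequence.
Byte 1: 0xE5 = 11100101, payload 0101 (4 bits).
Byte 2: 0xB3 = 10110011 (10xxxxxx ✓), payload 110011.
Byte 3: 0xB9 = 10111001 (10xxxxxx ✓), payload 111001.
Concatenate: 0101110011111001 = 0x5CF9 (16 bits → U+5CF9).

U+5CF9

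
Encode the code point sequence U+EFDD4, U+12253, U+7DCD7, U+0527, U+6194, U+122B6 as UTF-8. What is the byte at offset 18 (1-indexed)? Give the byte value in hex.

0xF0

1-indexed offset 18 is 0-indexed offset 17.
U+EFDD4 → 4-byte form F3 AF B7 94 at offsets 0–3.
U+12253 → 4-byte form F0 92 89 93 at offsets 4–7.
U+7DCD7 → 4-byte form F1 BD B3 97 at offsets 8–11.
U+0527 → 2-byte form D4 A7 at offsets 12–13.
U+6194 → 3-byte form E6 86 94 at offsets 14–16.
U+122B6 → 4-byte form F0 92 8A B6 at offsets 17–20.
Offset 17 falls in char 6's range; it's byte 1 of F0 92 8A B6 = 0xF0.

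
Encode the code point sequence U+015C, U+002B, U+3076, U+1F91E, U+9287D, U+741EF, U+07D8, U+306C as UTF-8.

C5 9C 2B E3 81 B6 F0 9F A4 9E F2 92 A1 BD F1 B4 87 AF DF 98 E3 81 AC

U+015C: 2-byte form → C5 9C.
U+002B: 1-byte form → 2B.
U+3076: 3-byte form → E3 81 B6.
U+1F91E: 4-byte form → F0 9F A4 9E.
U+9287D: 4-byte form → F2 92 A1 BD.
U+741EF: 4-byte form → F1 B4 87 AF.
U+07D8: 2-byte form → DF 98.
U+306C: 3-byte form → E3 81 AC.
Concatenated (23 bytes): C5 9C 2B E3 81 B6 F0 9F A4 9E F2 92 A1 BD F1 B4 87 AF DF 98 E3 81 AC.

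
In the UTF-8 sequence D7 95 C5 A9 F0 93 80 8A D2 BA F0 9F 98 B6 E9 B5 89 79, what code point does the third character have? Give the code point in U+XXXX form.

U+1300A

Offset 0: leading byte 0xD7 = 11010111 → 2-byte char #1 = D7 95.
Offset 2: leading byte 0xC5 = 11000101 → 2-byte char #2 = C5 A9.
Offset 4: leading byte 0xF0 = 11110000 → 4-byte char #3 = F0 93 80 8A.
Leading byte 0xF0 = 11110000 matches 11110xxx → 4-byte sequence.
Byte 1: 0xF0 = 11110000, payload 000 (3 bits).
Byte 2: 0x93 = 10010011 (10xxxxxx ✓), payload 010011.
Byte 3: 0x80 = 10000000 (10xxxxxx ✓), payload 000000.
Byte 4: 0x8A = 10001010 (10xxxxxx ✓), payload 001010.
Concatenate: 000010011000000001010 = 0x1300A (21 bits → U+1300A).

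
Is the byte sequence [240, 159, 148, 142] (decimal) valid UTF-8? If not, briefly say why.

valid

Leading byte 0xF0 = 11110000 → 4-byte form.
Continuation bytes 0x9F=10011111, 0x94=10010100, 0x8E=10001110 all match 10xxxxxx.
Decoded value 0x1F50E is ≥ 0x10000 (shortest form) and not a surrogate.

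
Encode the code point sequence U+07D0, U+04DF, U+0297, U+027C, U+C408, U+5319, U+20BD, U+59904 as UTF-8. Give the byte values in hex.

U+07D0: 2-byte form → DF 90.
U+04DF: 2-byte form → D3 9F.
U+0297: 2-byte form → CA 97.
U+027C: 2-byte form → C9 BC.
U+C408: 3-byte form → EC 90 88.
U+5319: 3-byte form → E5 8C 99.
U+20BD: 3-byte form → E2 82 BD.
U+59904: 4-byte form → F1 99 A4 84.
Concatenated (21 bytes): DF 90 D3 9F CA 97 C9 BC EC 90 88 E5 8C 99 E2 82 BD F1 99 A4 84.

DF 90 D3 9F CA 97 C9 BC EC 90 88 E5 8C 99 E2 82 BD F1 99 A4 84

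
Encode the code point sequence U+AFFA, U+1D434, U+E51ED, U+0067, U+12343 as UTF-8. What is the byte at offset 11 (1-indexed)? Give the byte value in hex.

0xAD

1-indexed offset 11 is 0-indexed offset 10.
U+AFFA → 3-byte form EA BF BA at offsets 0–2.
U+1D434 → 4-byte form F0 9D 90 B4 at offsets 3–6.
U+E51ED → 4-byte form F3 A5 87 AD at offsets 7–10.
Offset 10 falls in char 3's range; it's byte 4 of F3 A5 87 AD = 0xAD.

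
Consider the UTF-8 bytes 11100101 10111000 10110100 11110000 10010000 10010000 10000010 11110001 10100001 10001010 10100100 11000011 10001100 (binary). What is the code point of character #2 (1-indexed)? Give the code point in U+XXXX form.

Offset 0: leading byte 0xE5 = 11100101 → 3-byte char #1 = E5 B8 B4.
Offset 3: leading byte 0xF0 = 11110000 → 4-byte char #2 = F0 90 90 82.
Leading byte 0xF0 = 11110000 matches 11110xxx → 4-byte sequence.
Byte 1: 0xF0 = 11110000, payload 000 (3 bits).
Byte 2: 0x90 = 10010000 (10xxxxxx ✓), payload 010000.
Byte 3: 0x90 = 10010000 (10xxxxxx ✓), payload 010000.
Byte 4: 0x82 = 10000010 (10xxxxxx ✓), payload 000010.
Concatenate: 000010000010000000010 = 0x10402 (21 bits → U+10402).

U+10402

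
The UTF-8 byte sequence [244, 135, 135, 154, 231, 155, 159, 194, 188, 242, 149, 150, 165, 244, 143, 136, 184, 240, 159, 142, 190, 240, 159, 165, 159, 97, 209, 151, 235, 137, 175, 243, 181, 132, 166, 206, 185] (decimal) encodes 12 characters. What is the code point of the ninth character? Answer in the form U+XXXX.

Offset 0: leading byte 0xF4 = 11110100 → 4-byte char #1 = F4 87 87 9A.
Offset 4: leading byte 0xE7 = 11100111 → 3-byte char #2 = E7 9B 9F.
Offset 7: leading byte 0xC2 = 11000010 → 2-byte char #3 = C2 BC.
Offset 9: leading byte 0xF2 = 11110010 → 4-byte char #4 = F2 95 96 A5.
Offset 13: leading byte 0xF4 = 11110100 → 4-byte char #5 = F4 8F 88 B8.
Offset 17: leading byte 0xF0 = 11110000 → 4-byte char #6 = F0 9F 8E BE.
Offset 21: leading byte 0xF0 = 11110000 → 4-byte char #7 = F0 9F A5 9F.
Offset 25: leading byte 0x61 = 01100001 → 1-byte char #8 = 61.
Offset 26: leading byte 0xD1 = 11010001 → 2-byte char #9 = D1 97.
Leading byte 0xD1 = 11010001 matches 110xxxxx → 2-byte sequence.
Byte 1: 0xD1 = 11010001, payload 10001 (5 bits).
Byte 2: 0x97 = 10010111 (10xxxxxx ✓), payload 010111.
Concatenate: 10001010111 = 0x457 (11 bits → U+0457).

U+0457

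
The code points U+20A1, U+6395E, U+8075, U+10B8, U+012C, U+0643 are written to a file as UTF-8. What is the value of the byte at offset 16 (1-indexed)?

1-indexed offset 16 is 0-indexed offset 15.
U+20A1 → 3-byte form E2 82 A1 at offsets 0–2.
U+6395E → 4-byte form F1 A3 A5 9E at offsets 3–6.
U+8075 → 3-byte form E8 81 B5 at offsets 7–9.
U+10B8 → 3-byte form E1 82 B8 at offsets 10–12.
U+012C → 2-byte form C4 AC at offsets 13–14.
U+0643 → 2-byte form D9 83 at offsets 15–16.
Offset 15 falls in char 6's range; it's byte 1 of D9 83 = 0xD9.

0xD9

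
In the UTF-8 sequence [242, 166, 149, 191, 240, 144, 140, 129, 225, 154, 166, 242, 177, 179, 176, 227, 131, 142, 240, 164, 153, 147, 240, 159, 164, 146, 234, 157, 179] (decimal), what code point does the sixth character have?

U+24653

Offset 0: leading byte 0xF2 = 11110010 → 4-byte char #1 = F2 A6 95 BF.
Offset 4: leading byte 0xF0 = 11110000 → 4-byte char #2 = F0 90 8C 81.
Offset 8: leading byte 0xE1 = 11100001 → 3-byte char #3 = E1 9A A6.
Offset 11: leading byte 0xF2 = 11110010 → 4-byte char #4 = F2 B1 B3 B0.
Offset 15: leading byte 0xE3 = 11100011 → 3-byte char #5 = E3 83 8E.
Offset 18: leading byte 0xF0 = 11110000 → 4-byte char #6 = F0 A4 99 93.
Leading byte 0xF0 = 11110000 matches 11110xxx → 4-byte sequence.
Byte 1: 0xF0 = 11110000, payload 000 (3 bits).
Byte 2: 0xA4 = 10100100 (10xxxxxx ✓), payload 100100.
Byte 3: 0x99 = 10011001 (10xxxxxx ✓), payload 011001.
Byte 4: 0x93 = 10010011 (10xxxxxx ✓), payload 010011.
Concatenate: 000100100011001010011 = 0x24653 (21 bits → U+24653).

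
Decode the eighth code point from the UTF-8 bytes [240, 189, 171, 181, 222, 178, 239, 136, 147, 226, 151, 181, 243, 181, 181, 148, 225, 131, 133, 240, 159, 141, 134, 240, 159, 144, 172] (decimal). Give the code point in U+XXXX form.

Offset 0: leading byte 0xF0 = 11110000 → 4-byte char #1 = F0 BD AB B5.
Offset 4: leading byte 0xDE = 11011110 → 2-byte char #2 = DE B2.
Offset 6: leading byte 0xEF = 11101111 → 3-byte char #3 = EF 88 93.
Offset 9: leading byte 0xE2 = 11100010 → 3-byte char #4 = E2 97 B5.
Offset 12: leading byte 0xF3 = 11110011 → 4-byte char #5 = F3 B5 B5 94.
Offset 16: leading byte 0xE1 = 11100001 → 3-byte char #6 = E1 83 85.
Offset 19: leading byte 0xF0 = 11110000 → 4-byte char #7 = F0 9F 8D 86.
Offset 23: leading byte 0xF0 = 11110000 → 4-byte char #8 = F0 9F 90 AC.
Leading byte 0xF0 = 11110000 matches 11110xxx → 4-byte sequence.
Byte 1: 0xF0 = 11110000, payload 000 (3 bits).
Byte 2: 0x9F = 10011111 (10xxxxxx ✓), payload 011111.
Byte 3: 0x90 = 10010000 (10xxxxxx ✓), payload 010000.
Byte 4: 0xAC = 10101100 (10xxxxxx ✓), payload 101100.
Concatenate: 000011111010000101100 = 0x1F42C (21 bits → U+1F42C).

U+1F42C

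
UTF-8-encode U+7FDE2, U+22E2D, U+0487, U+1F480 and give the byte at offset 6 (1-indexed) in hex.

0xA2

1-indexed offset 6 is 0-indexed offset 5.
U+7FDE2 → 4-byte form F1 BF B7 A2 at offsets 0–3.
U+22E2D → 4-byte form F0 A2 B8 AD at offsets 4–7.
Offset 5 falls in char 2's range; it's byte 2 of F0 A2 B8 AD = 0xA2.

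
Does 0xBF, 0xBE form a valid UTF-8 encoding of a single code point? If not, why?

Byte 0xBF = 10111111 has the form 10xxxxxx — a continuation byte — but there is no preceding leading byte.

invalid (continuation byte with no leading byte)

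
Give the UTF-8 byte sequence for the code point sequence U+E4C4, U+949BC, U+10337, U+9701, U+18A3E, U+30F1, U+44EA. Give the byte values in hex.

EE 93 84 F2 94 A6 BC F0 90 8C B7 E9 9C 81 F0 98 A8 BE E3 83 B1 E4 93 AA

U+E4C4: 3-byte form → EE 93 84.
U+949BC: 4-byte form → F2 94 A6 BC.
U+10337: 4-byte form → F0 90 8C B7.
U+9701: 3-byte form → E9 9C 81.
U+18A3E: 4-byte form → F0 98 A8 BE.
U+30F1: 3-byte form → E3 83 B1.
U+44EA: 3-byte form → E4 93 AA.
Concatenated (24 bytes): EE 93 84 F2 94 A6 BC F0 90 8C B7 E9 9C 81 F0 98 A8 BE E3 83 B1 E4 93 AA.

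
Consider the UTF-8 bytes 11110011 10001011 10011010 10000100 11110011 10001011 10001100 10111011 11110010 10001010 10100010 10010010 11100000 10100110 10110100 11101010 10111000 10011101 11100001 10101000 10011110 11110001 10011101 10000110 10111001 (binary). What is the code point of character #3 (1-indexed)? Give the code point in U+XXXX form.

U+8A892

Offset 0: leading byte 0xF3 = 11110011 → 4-byte char #1 = F3 8B 9A 84.
Offset 4: leading byte 0xF3 = 11110011 → 4-byte char #2 = F3 8B 8C BB.
Offset 8: leading byte 0xF2 = 11110010 → 4-byte char #3 = F2 8A A2 92.
Leading byte 0xF2 = 11110010 matches 11110xxx → 4-byte sequence.
Byte 1: 0xF2 = 11110010, payload 010 (3 bits).
Byte 2: 0x8A = 10001010 (10xxxxxx ✓), payload 001010.
Byte 3: 0xA2 = 10100010 (10xxxxxx ✓), payload 100010.
Byte 4: 0x92 = 10010010 (10xxxxxx ✓), payload 010010.
Concatenate: 010001010100010010010 = 0x8A892 (21 bits → U+8A892).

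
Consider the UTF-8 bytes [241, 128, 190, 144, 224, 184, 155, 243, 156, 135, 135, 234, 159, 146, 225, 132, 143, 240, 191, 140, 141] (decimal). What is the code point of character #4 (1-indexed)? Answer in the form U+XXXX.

U+A7D2

Offset 0: leading byte 0xF1 = 11110001 → 4-byte char #1 = F1 80 BE 90.
Offset 4: leading byte 0xE0 = 11100000 → 3-byte char #2 = E0 B8 9B.
Offset 7: leading byte 0xF3 = 11110011 → 4-byte char #3 = F3 9C 87 87.
Offset 11: leading byte 0xEA = 11101010 → 3-byte char #4 = EA 9F 92.
Leading byte 0xEA = 11101010 matches 1110xxxx → 3-byte sequence.
Byte 1: 0xEA = 11101010, payload 1010 (4 bits).
Byte 2: 0x9F = 10011111 (10xxxxxx ✓), payload 011111.
Byte 3: 0x92 = 10010010 (10xxxxxx ✓), payload 010010.
Concatenate: 1010011111010010 = 0xA7D2 (16 bits → U+A7D2).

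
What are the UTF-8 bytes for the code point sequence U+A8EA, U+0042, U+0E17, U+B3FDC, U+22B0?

EA A3 AA 42 E0 B8 97 F2 B3 BF 9C E2 8A B0

U+A8EA: 3-byte form → EA A3 AA.
U+0042: 1-byte form → 42.
U+0E17: 3-byte form → E0 B8 97.
U+B3FDC: 4-byte form → F2 B3 BF 9C.
U+22B0: 3-byte form → E2 8A B0.
Concatenated (14 bytes): EA A3 AA 42 E0 B8 97 F2 B3 BF 9C E2 8A B0.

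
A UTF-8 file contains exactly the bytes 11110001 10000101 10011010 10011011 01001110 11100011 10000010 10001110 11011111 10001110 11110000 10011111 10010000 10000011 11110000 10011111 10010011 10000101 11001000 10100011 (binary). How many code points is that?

Byte at offset 0: 0xF1 = 11110001 → 4-byte char (#1). Advance 4.
Byte at offset 4: 0x4E = 01001110 → 1-byte char (#2). Advance 1.
Byte at offset 5: 0xE3 = 11100011 → 3-byte char (#3). Advance 3.
Byte at offset 8: 0xDF = 11011111 → 2-byte char (#4). Advance 2.
Byte at offset 10: 0xF0 = 11110000 → 4-byte char (#5). Advance 4.
Byte at offset 14: 0xF0 = 11110000 → 4-byte char (#6). Advance 4.
Byte at offset 18: 0xC8 = 11001000 → 2-byte char (#7). Advance 2.
Reached end at offset 20 after 7 code points.

7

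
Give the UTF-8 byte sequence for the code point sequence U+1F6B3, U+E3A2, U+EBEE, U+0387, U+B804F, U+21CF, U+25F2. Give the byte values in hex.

F0 9F 9A B3 EE 8E A2 EE AF AE CE 87 F2 B8 81 8F E2 87 8F E2 97 B2

U+1F6B3: 4-byte form → F0 9F 9A B3.
U+E3A2: 3-byte form → EE 8E A2.
U+EBEE: 3-byte form → EE AF AE.
U+0387: 2-byte form → CE 87.
U+B804F: 4-byte form → F2 B8 81 8F.
U+21CF: 3-byte form → E2 87 8F.
U+25F2: 3-byte form → E2 97 B2.
Concatenated (22 bytes): F0 9F 9A B3 EE 8E A2 EE AF AE CE 87 F2 B8 81 8F E2 87 8F E2 97 B2.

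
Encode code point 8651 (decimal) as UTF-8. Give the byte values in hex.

U+21CB = 0x21CB = 8651 decimal. In range U+0800–U+FFFF → 3-byte form: 1110xxxx 10xxxxxx 10xxxxxx.
Binary (16 bits): 0010000111001011.
Split 4+6+6: 0010 | 000111 | 001011.
Byte 1: 11100010 = 0xE2.
Byte 2: 10000111 = 0x87.
Byte 3: 10001011 = 0x8B.

E2 87 8B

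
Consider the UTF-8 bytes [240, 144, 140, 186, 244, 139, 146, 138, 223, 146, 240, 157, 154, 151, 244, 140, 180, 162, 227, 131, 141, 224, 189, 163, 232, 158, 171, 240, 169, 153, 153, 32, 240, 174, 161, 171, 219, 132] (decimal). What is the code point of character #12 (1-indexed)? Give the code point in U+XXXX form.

U+06C4

Offset 0: leading byte 0xF0 = 11110000 → 4-byte char #1 = F0 90 8C BA.
Offset 4: leading byte 0xF4 = 11110100 → 4-byte char #2 = F4 8B 92 8A.
Offset 8: leading byte 0xDF = 11011111 → 2-byte char #3 = DF 92.
Offset 10: leading byte 0xF0 = 11110000 → 4-byte char #4 = F0 9D 9A 97.
Offset 14: leading byte 0xF4 = 11110100 → 4-byte char #5 = F4 8C B4 A2.
Offset 18: leading byte 0xE3 = 11100011 → 3-byte char #6 = E3 83 8D.
Offset 21: leading byte 0xE0 = 11100000 → 3-byte char #7 = E0 BD A3.
Offset 24: leading byte 0xE8 = 11101000 → 3-byte char #8 = E8 9E AB.
Offset 27: leading byte 0xF0 = 11110000 → 4-byte char #9 = F0 A9 99 99.
Offset 31: leading byte 0x20 = 00100000 → 1-byte char #10 = 20.
Offset 32: leading byte 0xF0 = 11110000 → 4-byte char #11 = F0 AE A1 AB.
Offset 36: leading byte 0xDB = 11011011 → 2-byte char #12 = DB 84.
Leading byte 0xDB = 11011011 matches 110xxxxx → 2-byte sequence.
Byte 1: 0xDB = 11011011, payload 11011 (5 bits).
Byte 2: 0x84 = 10000100 (10xxxxxx ✓), payload 000100.
Concatenate: 11011000100 = 0x6C4 (11 bits → U+06C4).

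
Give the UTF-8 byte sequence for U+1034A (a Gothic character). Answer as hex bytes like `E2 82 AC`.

F0 90 8D 8A

U+1034A = 0x1034A = 66378 decimal. In range U+10000–U+10FFFF → 4-byte form: 11110xxx 10xxxxxx 10xxxxxx 10xxxxxx.
Binary (21 bits): 000010000001101001010.
Split 3+6+6+6: 000 | 010000 | 001101 | 001010.
Byte 1: 11110000 = 0xF0.
Byte 2: 10010000 = 0x90.
Byte 3: 10001101 = 0x8D.
Byte 4: 10001010 = 0x8A.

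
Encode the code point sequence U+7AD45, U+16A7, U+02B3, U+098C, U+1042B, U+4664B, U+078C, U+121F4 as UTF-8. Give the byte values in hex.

F1 BA B5 85 E1 9A A7 CA B3 E0 A6 8C F0 90 90 AB F1 86 99 8B DE 8C F0 92 87 B4

U+7AD45: 4-byte form → F1 BA B5 85.
U+16A7: 3-byte form → E1 9A A7.
U+02B3: 2-byte form → CA B3.
U+098C: 3-byte form → E0 A6 8C.
U+1042B: 4-byte form → F0 90 90 AB.
U+4664B: 4-byte form → F1 86 99 8B.
U+078C: 2-byte form → DE 8C.
U+121F4: 4-byte form → F0 92 87 B4.
Concatenated (26 bytes): F1 BA B5 85 E1 9A A7 CA B3 E0 A6 8C F0 90 90 AB F1 86 99 8B DE 8C F0 92 87 B4.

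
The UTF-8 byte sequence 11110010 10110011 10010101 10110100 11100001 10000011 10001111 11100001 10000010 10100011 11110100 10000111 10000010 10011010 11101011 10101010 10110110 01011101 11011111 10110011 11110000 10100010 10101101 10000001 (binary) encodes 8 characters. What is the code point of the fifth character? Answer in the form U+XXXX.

Offset 0: leading byte 0xF2 = 11110010 → 4-byte char #1 = F2 B3 95 B4.
Offset 4: leading byte 0xE1 = 11100001 → 3-byte char #2 = E1 83 8F.
Offset 7: leading byte 0xE1 = 11100001 → 3-byte char #3 = E1 82 A3.
Offset 10: leading byte 0xF4 = 11110100 → 4-byte char #4 = F4 87 82 9A.
Offset 14: leading byte 0xEB = 11101011 → 3-byte char #5 = EB AA B6.
Leading byte 0xEB = 11101011 matches 1110xxxx → 3-byte sequence.
Byte 1: 0xEB = 11101011, payload 1011 (4 bits).
Byte 2: 0xAA = 10101010 (10xxxxxx ✓), payload 101010.
Byte 3: 0xB6 = 10110110 (10xxxxxx ✓), payload 110110.
Concatenate: 1011101010110110 = 0xBAB6 (16 bits → U+BAB6).

U+BAB6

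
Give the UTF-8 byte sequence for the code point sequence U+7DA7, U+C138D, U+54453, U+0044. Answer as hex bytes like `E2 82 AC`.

E7 B6 A7 F3 81 8E 8D F1 94 91 93 44

U+7DA7: 3-byte form → E7 B6 A7.
U+C138D: 4-byte form → F3 81 8E 8D.
U+54453: 4-byte form → F1 94 91 93.
U+0044: 1-byte form → 44.
Concatenated (12 bytes): E7 B6 A7 F3 81 8E 8D F1 94 91 93 44.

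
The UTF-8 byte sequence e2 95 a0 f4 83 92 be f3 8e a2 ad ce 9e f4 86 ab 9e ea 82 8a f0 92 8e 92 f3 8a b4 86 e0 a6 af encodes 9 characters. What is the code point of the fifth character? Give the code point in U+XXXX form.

Offset 0: leading byte 0xE2 = 11100010 → 3-byte char #1 = E2 95 A0.
Offset 3: leading byte 0xF4 = 11110100 → 4-byte char #2 = F4 83 92 BE.
Offset 7: leading byte 0xF3 = 11110011 → 4-byte char #3 = F3 8E A2 AD.
Offset 11: leading byte 0xCE = 11001110 → 2-byte char #4 = CE 9E.
Offset 13: leading byte 0xF4 = 11110100 → 4-byte char #5 = F4 86 AB 9E.
Leading byte 0xF4 = 11110100 matches 11110xxx → 4-byte sequence.
Byte 1: 0xF4 = 11110100, payload 100 (3 bits).
Byte 2: 0x86 = 10000110 (10xxxxxx ✓), payload 000110.
Byte 3: 0xAB = 10101011 (10xxxxxx ✓), payload 101011.
Byte 4: 0x9E = 10011110 (10xxxxxx ✓), payload 011110.
Concatenate: 100000110101011011110 = 0x106ADE (21 bits → U+106ADE).

U+106ADE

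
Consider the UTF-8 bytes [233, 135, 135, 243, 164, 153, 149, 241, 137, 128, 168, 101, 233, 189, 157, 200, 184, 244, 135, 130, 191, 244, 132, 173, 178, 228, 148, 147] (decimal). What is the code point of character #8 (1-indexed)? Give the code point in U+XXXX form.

Offset 0: leading byte 0xE9 = 11101001 → 3-byte char #1 = E9 87 87.
Offset 3: leading byte 0xF3 = 11110011 → 4-byte char #2 = F3 A4 99 95.
Offset 7: leading byte 0xF1 = 11110001 → 4-byte char #3 = F1 89 80 A8.
Offset 11: leading byte 0x65 = 01100101 → 1-byte char #4 = 65.
Offset 12: leading byte 0xE9 = 11101001 → 3-byte char #5 = E9 BD 9D.
Offset 15: leading byte 0xC8 = 11001000 → 2-byte char #6 = C8 B8.
Offset 17: leading byte 0xF4 = 11110100 → 4-byte char #7 = F4 87 82 BF.
Offset 21: leading byte 0xF4 = 11110100 → 4-byte char #8 = F4 84 AD B2.
Leading byte 0xF4 = 11110100 matches 11110xxx → 4-byte sequence.
Byte 1: 0xF4 = 11110100, payload 100 (3 bits).
Byte 2: 0x84 = 10000100 (10xxxxxx ✓), payload 000100.
Byte 3: 0xAD = 10101101 (10xxxxxx ✓), payload 101101.
Byte 4: 0xB2 = 10110010 (10xxxxxx ✓), payload 110010.
Concatenate: 100000100101101110010 = 0x104B72 (21 bits → U+104B72).

U+104B72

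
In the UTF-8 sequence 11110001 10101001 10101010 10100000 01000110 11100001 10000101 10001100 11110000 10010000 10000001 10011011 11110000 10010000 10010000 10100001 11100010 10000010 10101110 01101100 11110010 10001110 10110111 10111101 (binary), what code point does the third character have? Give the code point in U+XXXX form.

U+114C

Offset 0: leading byte 0xF1 = 11110001 → 4-byte char #1 = F1 A9 AA A0.
Offset 4: leading byte 0x46 = 01000110 → 1-byte char #2 = 46.
Offset 5: leading byte 0xE1 = 11100001 → 3-byte char #3 = E1 85 8C.
Leading byte 0xE1 = 11100001 matches 1110xxxx → 3-byte sequence.
Byte 1: 0xE1 = 11100001, payload 0001 (4 bits).
Byte 2: 0x85 = 10000101 (10xxxxxx ✓), payload 000101.
Byte 3: 0x8C = 10001100 (10xxxxxx ✓), payload 001100.
Concatenate: 0001000101001100 = 0x114C (16 bits → U+114C).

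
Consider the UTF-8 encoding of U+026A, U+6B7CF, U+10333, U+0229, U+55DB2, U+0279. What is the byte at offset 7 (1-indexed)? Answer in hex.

0xF0

1-indexed offset 7 is 0-indexed offset 6.
U+026A → 2-byte form C9 AA at offsets 0–1.
U+6B7CF → 4-byte form F1 AB 9F 8F at offsets 2–5.
U+10333 → 4-byte form F0 90 8C B3 at offsets 6–9.
Offset 6 falls in char 3's range; it's byte 1 of F0 90 8C B3 = 0xF0.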